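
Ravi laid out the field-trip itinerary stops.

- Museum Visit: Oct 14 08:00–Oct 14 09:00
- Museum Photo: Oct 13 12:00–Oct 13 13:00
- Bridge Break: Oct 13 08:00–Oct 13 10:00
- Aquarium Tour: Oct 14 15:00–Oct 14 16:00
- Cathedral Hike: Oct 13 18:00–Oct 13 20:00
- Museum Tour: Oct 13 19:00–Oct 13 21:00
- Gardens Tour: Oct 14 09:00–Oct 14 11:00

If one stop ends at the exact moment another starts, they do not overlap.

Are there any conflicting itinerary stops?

Check each pair: they overlap iff neither finishes before the other starts.
Sorted by start: Bridge Break, Museum Photo, Cathedral Hike, Museum Tour, Museum Visit, Gardens Tour, Aquarium Tour.
Museum Photo starts after Bridge Break ends, so Bridge Break has no further overlaps.
Cathedral Hike starts after Museum Photo ends, so Museum Photo has no further overlaps.
Museum Tour starts before Cathedral Hike ends → Cathedral Hike and Museum Tour overlap.
That's a conflict, so the schedule is not conflict-free.

Yes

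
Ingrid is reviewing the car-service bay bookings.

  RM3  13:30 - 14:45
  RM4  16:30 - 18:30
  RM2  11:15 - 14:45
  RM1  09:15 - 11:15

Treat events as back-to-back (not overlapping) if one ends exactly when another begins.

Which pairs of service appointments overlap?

RM2 & RM3

Sorted by start: RM1, RM2, RM3, RM4.
RM2 starts exactly when RM1 ends (back-to-back, no overlap), so nothing later overlaps RM1 either.
RM3 starts before RM2 ends → RM2 and RM3 overlap.
RM4 starts after RM2 ends.
RM4 starts after RM3 ends.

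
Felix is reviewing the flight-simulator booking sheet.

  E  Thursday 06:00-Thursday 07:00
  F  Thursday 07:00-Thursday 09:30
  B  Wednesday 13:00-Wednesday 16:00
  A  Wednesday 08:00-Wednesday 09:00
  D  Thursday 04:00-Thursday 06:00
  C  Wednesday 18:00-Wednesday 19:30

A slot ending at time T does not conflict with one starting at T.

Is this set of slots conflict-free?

Yes

Sorted by start: A, B, C, D, E, F.
B starts after A ends, so A has no further overlaps.
C starts after B ends, so B has no further overlaps.
D starts after C ends, so C has no further overlaps.
E starts exactly when D ends (back-to-back, no overlap), so D has no further overlaps.
F starts exactly when E ends (back-to-back, no overlap).
Every pair is clear; the schedule has no overlaps.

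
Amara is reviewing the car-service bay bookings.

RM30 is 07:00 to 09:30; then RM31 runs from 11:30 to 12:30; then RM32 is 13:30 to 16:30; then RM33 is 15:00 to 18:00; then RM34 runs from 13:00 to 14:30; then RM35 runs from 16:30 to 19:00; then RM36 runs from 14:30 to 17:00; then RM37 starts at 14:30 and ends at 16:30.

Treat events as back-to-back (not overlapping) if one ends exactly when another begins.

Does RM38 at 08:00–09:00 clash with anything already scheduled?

RM30: starts 07:00 before RM38 ends 09:00, and ends 09:30 after RM38 starts 08:00 → overlap.
RM31: starts 11:30 at or after RM38 ends 09:00 → clear.
RM34: starts 13:00 at or after RM38 ends 09:00 → clear.
RM32: starts 13:30 at or after RM38 ends 09:00 → clear.
RM36: starts 14:30 at or after RM38 ends 09:00 → clear.
RM37: starts 14:30 at or after RM38 ends 09:00 → clear.
RM33: starts 15:00 at or after RM38 ends 09:00 → clear.
RM35: starts 16:30 at or after RM38 ends 09:00 → clear.
RM38 overlaps RM30.

Yes — it overlaps RM30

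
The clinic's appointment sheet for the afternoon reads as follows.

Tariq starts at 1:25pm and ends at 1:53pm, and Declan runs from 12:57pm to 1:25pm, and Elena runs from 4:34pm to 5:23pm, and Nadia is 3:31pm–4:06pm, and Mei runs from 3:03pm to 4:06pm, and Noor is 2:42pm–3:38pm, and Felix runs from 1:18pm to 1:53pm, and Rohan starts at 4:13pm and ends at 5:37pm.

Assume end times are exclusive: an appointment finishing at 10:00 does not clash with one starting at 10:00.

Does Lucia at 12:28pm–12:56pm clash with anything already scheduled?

No — it doesn't clash with anything

Declan: starts 12:57pm at or after Lucia ends 12:56pm → clear.
Felix: starts 1:18pm at or after Lucia ends 12:56pm → clear.
Tariq: starts 1:25pm at or after Lucia ends 12:56pm → clear.
Noor: starts 2:42pm at or after Lucia ends 12:56pm → clear.
Mei: starts 3:03pm at or after Lucia ends 12:56pm → clear.
Nadia: starts 3:31pm at or after Lucia ends 12:56pm → clear.
Rohan: starts 4:13pm at or after Lucia ends 12:56pm → clear.
Elena: starts 4:34pm at or after Lucia ends 12:56pm → clear.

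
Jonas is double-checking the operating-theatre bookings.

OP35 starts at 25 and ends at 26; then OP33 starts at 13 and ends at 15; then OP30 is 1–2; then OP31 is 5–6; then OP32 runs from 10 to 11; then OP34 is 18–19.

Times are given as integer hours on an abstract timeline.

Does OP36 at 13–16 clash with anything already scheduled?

OP30: ends 2 at or before OP36 starts 13 → clear.
OP31: ends 6 at or before OP36 starts 13 → clear.
OP32: ends 11 at or before OP36 starts 13 → clear.
OP33: starts 13 before OP36 ends 16, and ends 15 after OP36 starts 13 → overlap.
OP34: starts 18 at or after OP36 ends 16 → clear.
OP35: starts 25 at or after OP36 ends 16 → clear.
OP36 overlaps OP33.

Yes — it overlaps OP33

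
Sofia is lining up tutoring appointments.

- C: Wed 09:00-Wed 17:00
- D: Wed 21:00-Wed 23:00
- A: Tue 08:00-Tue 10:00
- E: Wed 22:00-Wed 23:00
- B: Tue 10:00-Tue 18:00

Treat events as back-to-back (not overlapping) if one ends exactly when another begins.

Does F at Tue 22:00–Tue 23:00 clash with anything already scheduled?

A: ends Tue 10:00 at or before F starts Tue 22:00 → clear.
B: ends Tue 18:00 at or before F starts Tue 22:00 → clear.
C: starts Wed 09:00 at or after F ends Tue 23:00 → clear.
D: starts Wed 21:00 at or after F ends Tue 23:00 → clear.
E: starts Wed 22:00 at or after F ends Tue 23:00 → clear.

No — it doesn't clash with anything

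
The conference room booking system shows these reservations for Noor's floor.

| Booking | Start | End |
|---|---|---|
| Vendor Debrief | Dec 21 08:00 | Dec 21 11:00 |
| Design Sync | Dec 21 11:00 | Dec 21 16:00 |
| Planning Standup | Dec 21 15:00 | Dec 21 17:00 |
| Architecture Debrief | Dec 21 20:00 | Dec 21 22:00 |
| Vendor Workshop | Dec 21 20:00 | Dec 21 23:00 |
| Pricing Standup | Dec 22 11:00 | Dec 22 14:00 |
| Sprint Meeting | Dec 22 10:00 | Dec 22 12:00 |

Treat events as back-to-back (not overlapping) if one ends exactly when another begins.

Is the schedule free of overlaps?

No

Sorted by start: Vendor Debrief, Design Sync, Planning Standup, Architecture Debrief, Vendor Workshop, Sprint Meeting, Pricing Standup.
Design Sync starts exactly when Vendor Debrief ends (back-to-back, no overlap); Vendor Debrief is clear from here.
Planning Standup starts before Design Sync ends → Design Sync and Planning Standup overlap.
That's a conflict, so the schedule is not conflict-free.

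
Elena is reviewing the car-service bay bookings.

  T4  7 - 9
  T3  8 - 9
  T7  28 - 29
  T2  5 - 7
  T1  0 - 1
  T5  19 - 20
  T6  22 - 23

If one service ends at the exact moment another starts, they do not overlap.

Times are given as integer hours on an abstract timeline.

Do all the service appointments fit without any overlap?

No

Sorted by start: T1, T2, T4, T3, T5, T6, T7.
T2 starts after T1 ends, so nothing later overlaps T1 either.
T4 starts exactly when T2 ends (back-to-back, no overlap), so nothing later overlaps T2 either.
T3 starts before T4 ends → T4 and T3 overlap.
That's a conflict, so the schedule is not conflict-free.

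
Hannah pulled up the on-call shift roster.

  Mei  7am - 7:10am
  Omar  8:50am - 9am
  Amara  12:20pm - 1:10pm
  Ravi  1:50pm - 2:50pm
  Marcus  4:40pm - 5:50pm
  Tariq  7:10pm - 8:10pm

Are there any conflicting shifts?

Sorted by start: Mei, Omar, Amara, Ravi, Marcus, Tariq.
Omar starts after Mei ends; Mei is clear from here.
Amara starts after Omar ends; Omar is clear from here.
Ravi starts after Amara ends; Amara is clear from here.
Marcus starts after Ravi ends; Ravi is clear from here.
Tariq starts after Marcus ends.
Every pair is clear; the schedule has no overlaps.

No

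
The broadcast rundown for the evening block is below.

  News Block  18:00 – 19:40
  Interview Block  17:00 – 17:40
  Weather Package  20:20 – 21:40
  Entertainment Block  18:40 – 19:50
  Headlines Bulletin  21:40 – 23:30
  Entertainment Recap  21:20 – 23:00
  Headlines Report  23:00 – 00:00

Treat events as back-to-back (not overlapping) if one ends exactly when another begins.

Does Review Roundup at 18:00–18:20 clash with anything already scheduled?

Yes — it overlaps News Block

Interview Block: ends 17:40 at or before Review Roundup starts 18:00 → clear.
News Block: starts 18:00 before Review Roundup ends 18:20, and ends 19:40 after Review Roundup starts 18:00 → overlap.
Entertainment Block: starts 18:40 at or after Review Roundup ends 18:20 → clear.
Weather Package: starts 20:20 at or after Review Roundup ends 18:20 → clear.
Entertainment Recap: starts 21:20 at or after Review Roundup ends 18:20 → clear.
Headlines Bulletin: starts 21:40 at or after Review Roundup ends 18:20 → clear.
Headlines Report: starts 23:00 at or after Review Roundup ends 18:20 → clear.
Review Roundup overlaps News Block.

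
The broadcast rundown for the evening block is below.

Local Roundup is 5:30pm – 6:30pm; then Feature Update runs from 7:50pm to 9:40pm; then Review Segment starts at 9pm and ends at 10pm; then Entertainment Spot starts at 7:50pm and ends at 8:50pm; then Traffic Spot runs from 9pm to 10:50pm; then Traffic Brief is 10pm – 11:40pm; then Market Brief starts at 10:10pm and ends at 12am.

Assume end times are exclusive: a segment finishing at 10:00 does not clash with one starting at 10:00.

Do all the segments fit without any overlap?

No

Sorted by start: Local Roundup, Feature Update, Entertainment Spot, Review Segment, Traffic Spot, Traffic Brief, Market Brief.
Feature Update starts after Local Roundup ends — done with Local Roundup.
Entertainment Spot starts before Feature Update ends → Feature Update and Entertainment Spot overlap.
That's a conflict, so the schedule is not conflict-free.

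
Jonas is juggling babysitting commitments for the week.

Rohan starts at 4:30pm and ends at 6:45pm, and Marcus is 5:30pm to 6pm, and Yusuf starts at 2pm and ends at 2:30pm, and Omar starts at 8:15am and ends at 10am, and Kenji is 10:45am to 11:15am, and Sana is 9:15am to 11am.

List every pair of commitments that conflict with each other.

Two intervals overlap when each starts before the other ends.
Sorted by start: Omar, Sana, Kenji, Yusuf, Rohan, Marcus.
Sana starts before Omar ends → Omar and Sana overlap.
Kenji starts after Omar ends — done with Omar.
Kenji starts before Sana ends → Sana and Kenji overlap.
Yusuf starts after Sana ends — done with Sana.
Yusuf starts after Kenji ends — done with Kenji.
Rohan starts after Yusuf ends — done with Yusuf.
Marcus starts before Rohan ends → Rohan and Marcus overlap.

Kenji & Sana, Marcus & Rohan, Omar & Sana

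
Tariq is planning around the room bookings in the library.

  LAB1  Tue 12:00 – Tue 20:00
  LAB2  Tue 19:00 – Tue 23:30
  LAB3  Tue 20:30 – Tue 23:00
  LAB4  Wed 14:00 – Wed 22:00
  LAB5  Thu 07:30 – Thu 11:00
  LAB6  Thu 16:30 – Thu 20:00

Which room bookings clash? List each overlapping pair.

Sorted by start: LAB1, LAB2, LAB3, LAB4, LAB5, LAB6.
LAB2 starts before LAB1 ends → LAB1 and LAB2 overlap.
LAB3 starts after LAB1 ends; LAB1 is clear from here.
LAB3 starts before LAB2 ends → LAB2 and LAB3 overlap.
LAB4 starts after LAB2 ends; LAB2 is clear from here.
LAB4 starts after LAB3 ends; LAB3 is clear from here.
LAB5 starts after LAB4 ends; LAB4 is clear from here.
LAB6 starts after LAB5 ends.

LAB1 & LAB2, LAB2 & LAB3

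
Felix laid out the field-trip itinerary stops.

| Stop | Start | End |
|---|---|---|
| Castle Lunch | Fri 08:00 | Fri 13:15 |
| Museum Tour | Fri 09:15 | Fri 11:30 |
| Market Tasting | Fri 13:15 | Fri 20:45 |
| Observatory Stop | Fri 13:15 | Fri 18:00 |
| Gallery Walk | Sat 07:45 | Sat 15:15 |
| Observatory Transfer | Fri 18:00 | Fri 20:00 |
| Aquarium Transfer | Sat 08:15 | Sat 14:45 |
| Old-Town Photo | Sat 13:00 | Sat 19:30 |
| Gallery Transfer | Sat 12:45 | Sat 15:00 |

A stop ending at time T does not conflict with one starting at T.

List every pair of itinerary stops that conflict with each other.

Two intervals overlap when each starts before the other ends.
Sorted by start: Castle Lunch, Museum Tour, Market Tasting, Observatory Stop, Observatory Transfer, Gallery Walk, Aquarium Transfer, Gallery Transfer, Old-Town Photo.
Museum Tour starts before Castle Lunch ends → Castle Lunch and Museum Tour overlap.
Market Tasting starts exactly when Castle Lunch ends (back-to-back, no overlap); Castle Lunch is clear from here.
Market Tasting starts after Museum Tour ends; Museum Tour is clear from here.
Observatory Stop starts before Market Tasting ends → Market Tasting and Observatory Stop overlap.
Observatory Transfer starts before Market Tasting ends → Market Tasting and Observatory Transfer overlap.
Gallery Walk starts after Market Tasting ends; Market Tasting is clear from here.
Observatory Transfer starts exactly when Observatory Stop ends (back-to-back, no overlap); Observatory Stop is clear from here.
Gallery Walk starts after Observatory Transfer ends; Observatory Transfer is clear from here.
Aquarium Transfer starts before Gallery Walk ends → Gallery Walk and Aquarium Transfer overlap.
Gallery Transfer starts before Gallery Walk ends → Gallery Walk and Gallery Transfer overlap.
Old-Town Photo starts before Gallery Walk ends → Gallery Walk and Old-Town Photo overlap.
Gallery Transfer starts before Aquarium Transfer ends → Aquarium Transfer and Gallery Transfer overlap.
Old-Town Photo starts before Aquarium Transfer ends → Aquarium Transfer and Old-Town Photo overlap.
Old-Town Photo starts before Gallery Transfer ends → Gallery Transfer and Old-Town Photo overlap.

Aquarium Transfer & Gallery Transfer, Aquarium Transfer & Gallery Walk, Aquarium Transfer & Old-Town Photo, Castle Lunch & Museum Tour, Gallery Transfer & Gallery Walk, Gallery Transfer & Old-Town Photo, Gallery Walk & Old-Town Photo, Market Tasting & Observatory Stop, Market Tasting & Observatory Transfer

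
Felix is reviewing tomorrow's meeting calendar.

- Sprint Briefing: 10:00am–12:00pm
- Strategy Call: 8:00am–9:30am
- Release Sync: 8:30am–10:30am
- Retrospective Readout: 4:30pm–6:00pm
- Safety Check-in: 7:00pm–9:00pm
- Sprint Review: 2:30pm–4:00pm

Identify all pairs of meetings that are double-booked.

Sorted by start: Strategy Call, Release Sync, Sprint Briefing, Sprint Review, Retrospective Readout, Safety Check-in.
Release Sync starts before Strategy Call ends → Strategy Call and Release Sync overlap.
Sprint Briefing starts after Strategy Call ends; Strategy Call is clear from here.
Sprint Briefing starts before Release Sync ends → Release Sync and Sprint Briefing overlap.
Sprint Review starts after Release Sync ends; Release Sync is clear from here.
Sprint Review starts after Sprint Briefing ends; Sprint Briefing is clear from here.
Retrospective Readout starts after Sprint Review ends; Sprint Review is clear from here.
Safety Check-in starts after Retrospective Readout ends.

Release Sync & Sprint Briefing, Release Sync & Strategy Call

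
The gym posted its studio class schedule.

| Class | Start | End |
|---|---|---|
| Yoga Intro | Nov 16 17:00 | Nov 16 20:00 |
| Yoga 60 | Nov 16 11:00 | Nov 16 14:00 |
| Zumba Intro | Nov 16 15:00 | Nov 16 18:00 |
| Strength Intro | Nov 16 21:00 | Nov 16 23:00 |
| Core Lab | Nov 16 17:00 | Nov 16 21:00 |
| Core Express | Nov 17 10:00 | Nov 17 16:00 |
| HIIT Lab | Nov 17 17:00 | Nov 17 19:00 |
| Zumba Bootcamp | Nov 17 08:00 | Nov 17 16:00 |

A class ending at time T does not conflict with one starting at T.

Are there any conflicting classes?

Yes

Check each pair: they overlap iff neither finishes before the other starts.
Sorted by start: Yoga 60, Zumba Intro, Yoga Intro, Core Lab, Strength Intro, Zumba Bootcamp, Core Express, HIIT Lab.
Zumba Intro starts after Yoga 60 ends — done with Yoga 60.
Yoga Intro starts before Zumba Intro ends → Zumba Intro and Yoga Intro overlap.
That's a conflict, so the schedule is not conflict-free.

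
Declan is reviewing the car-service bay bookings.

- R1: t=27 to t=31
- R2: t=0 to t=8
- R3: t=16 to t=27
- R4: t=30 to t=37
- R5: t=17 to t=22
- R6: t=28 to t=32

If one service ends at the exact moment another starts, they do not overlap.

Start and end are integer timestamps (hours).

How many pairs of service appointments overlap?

4

Sorted by start: R2, R3, R5, R1, R6, R4.
R3 starts after R2 ends, so nothing later overlaps R2 either.
R5 starts before R3 ends → R3 and R5 overlap.
R1 starts exactly when R3 ends (back-to-back, no overlap), so nothing later overlaps R3 either.
R1 starts after R5 ends, so nothing later overlaps R5 either.
R6 starts before R1 ends → R1 and R6 overlap.
R4 starts before R1 ends → R1 and R4 overlap.
R4 starts before R6 ends → R6 and R4 overlap.
Overlapping pairs: R1 & R4, R1 & R6, R3 & R5, R4 & R6 — 4 in total.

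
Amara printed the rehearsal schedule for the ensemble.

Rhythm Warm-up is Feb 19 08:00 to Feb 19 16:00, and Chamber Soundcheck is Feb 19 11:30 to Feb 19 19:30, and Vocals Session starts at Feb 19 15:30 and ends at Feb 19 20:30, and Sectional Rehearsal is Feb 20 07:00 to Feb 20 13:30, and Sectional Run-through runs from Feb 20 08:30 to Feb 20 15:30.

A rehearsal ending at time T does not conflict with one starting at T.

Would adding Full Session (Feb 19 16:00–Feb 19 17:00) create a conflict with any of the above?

Rhythm Warm-up: ends Feb 19 16:00 at or before Full Session starts Feb 19 16:00 → clear.
Chamber Soundcheck: starts Feb 19 11:30 before Full Session ends Feb 19 17:00, and ends Feb 19 19:30 after Full Session starts Feb 19 16:00 → overlap.
Vocals Session: starts Feb 19 15:30 before Full Session ends Feb 19 17:00, and ends Feb 19 20:30 after Full Session starts Feb 19 16:00 → overlap.
Sectional Rehearsal: starts Feb 20 07:00 at or after Full Session ends Feb 19 17:00 → clear.
Sectional Run-through: starts Feb 20 08:30 at or after Full Session ends Feb 19 17:00 → clear.
Full Session overlaps Chamber Soundcheck, Vocals Session.

Yes — it overlaps Chamber Soundcheck, Vocals Session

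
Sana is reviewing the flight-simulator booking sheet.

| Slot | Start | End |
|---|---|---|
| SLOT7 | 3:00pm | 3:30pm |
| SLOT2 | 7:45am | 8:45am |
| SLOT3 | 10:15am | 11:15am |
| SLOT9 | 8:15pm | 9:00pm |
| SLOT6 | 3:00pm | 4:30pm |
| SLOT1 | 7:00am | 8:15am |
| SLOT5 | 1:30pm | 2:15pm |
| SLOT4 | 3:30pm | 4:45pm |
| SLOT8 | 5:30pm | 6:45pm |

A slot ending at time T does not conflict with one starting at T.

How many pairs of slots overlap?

3

Sorted by start: SLOT1, SLOT2, SLOT3, SLOT5, SLOT6, SLOT7, SLOT4, SLOT8, SLOT9.
SLOT2 starts before SLOT1 ends → SLOT1 and SLOT2 overlap.
SLOT3 starts after SLOT1 ends, so nothing later overlaps SLOT1 either.
SLOT3 starts after SLOT2 ends, so nothing later overlaps SLOT2 either.
SLOT5 starts after SLOT3 ends, so nothing later overlaps SLOT3 either.
SLOT6 starts after SLOT5 ends, so nothing later overlaps SLOT5 either.
SLOT7 starts before SLOT6 ends → SLOT6 and SLOT7 overlap.
SLOT4 starts before SLOT6 ends → SLOT6 and SLOT4 overlap.
SLOT8 starts after SLOT6 ends, so nothing later overlaps SLOT6 either.
SLOT4 starts exactly when SLOT7 ends (back-to-back, no overlap), so nothing later overlaps SLOT7 either.
SLOT8 starts after SLOT4 ends, so nothing later overlaps SLOT4 either.
SLOT9 starts after SLOT8 ends.
Overlapping pairs: SLOT1 & SLOT2, SLOT4 & SLOT6, SLOT6 & SLOT7 — 3 in total.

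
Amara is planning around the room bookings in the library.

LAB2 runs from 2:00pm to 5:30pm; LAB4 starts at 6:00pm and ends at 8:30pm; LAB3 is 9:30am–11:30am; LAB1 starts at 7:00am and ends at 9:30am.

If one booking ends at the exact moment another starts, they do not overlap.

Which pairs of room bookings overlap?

Sorted by start: LAB1, LAB3, LAB2, LAB4.
LAB3 starts exactly when LAB1 ends (back-to-back, no overlap), so nothing later overlaps LAB1 either.
LAB2 starts after LAB3 ends, so nothing later overlaps LAB3 either.
LAB4 starts after LAB2 ends.

none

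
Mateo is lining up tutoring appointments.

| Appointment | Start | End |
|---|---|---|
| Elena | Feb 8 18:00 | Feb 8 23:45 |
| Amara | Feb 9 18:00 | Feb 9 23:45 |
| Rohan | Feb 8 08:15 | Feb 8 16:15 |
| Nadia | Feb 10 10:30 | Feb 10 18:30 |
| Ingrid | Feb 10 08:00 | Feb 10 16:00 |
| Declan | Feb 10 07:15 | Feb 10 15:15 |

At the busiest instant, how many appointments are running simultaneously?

3

Sort all start/end points and keep a running count:
Feb 8 08:15 start Rohan → 1
Feb 8 16:15 end Rohan → 0
Feb 8 18:00 start Elena → 1
Feb 8 23:45 end Elena → 0
Feb 9 18:00 start Amara → 1
Feb 9 23:45 end Amara → 0
Feb 10 07:15 start Declan → 1
Feb 10 08:00 start Ingrid → 2
Feb 10 10:30 start Nadia → 3
Feb 10 15:15 end Declan → 2
Feb 10 16:00 end Ingrid → 1
Feb 10 18:30 end Nadia → 0
Peak is 3, at Feb 10 10:30 (Declan, Ingrid, Nadia).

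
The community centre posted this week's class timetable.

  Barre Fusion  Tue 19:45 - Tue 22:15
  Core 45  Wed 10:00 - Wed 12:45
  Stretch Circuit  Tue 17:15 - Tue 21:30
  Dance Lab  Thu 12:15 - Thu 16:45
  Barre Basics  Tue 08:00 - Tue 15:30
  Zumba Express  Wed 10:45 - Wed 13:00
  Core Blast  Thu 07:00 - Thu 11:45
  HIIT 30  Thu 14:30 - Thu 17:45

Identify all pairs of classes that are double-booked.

Sorted by start: Barre Basics, Stretch Circuit, Barre Fusion, Core 45, Zumba Express, Core Blast, Dance Lab, HIIT 30.
Stretch Circuit starts after Barre Basics ends, so nothing later overlaps Barre Basics either.
Barre Fusion starts before Stretch Circuit ends → Stretch Circuit and Barre Fusion overlap.
Core 45 starts after Stretch Circuit ends, so nothing later overlaps Stretch Circuit either.
Core 45 starts after Barre Fusion ends, so nothing later overlaps Barre Fusion either.
Zumba Express starts before Core 45 ends → Core 45 and Zumba Express overlap.
Core Blast starts after Core 45 ends, so nothing later overlaps Core 45 either.
Core Blast starts after Zumba Express ends, so nothing later overlaps Zumba Express either.
Dance Lab starts after Core Blast ends, so nothing later overlaps Core Blast either.
HIIT 30 starts before Dance Lab ends → Dance Lab and HIIT 30 overlap.

Barre Fusion & Stretch Circuit, Core 45 & Zumba Express, Dance Lab & HIIT 30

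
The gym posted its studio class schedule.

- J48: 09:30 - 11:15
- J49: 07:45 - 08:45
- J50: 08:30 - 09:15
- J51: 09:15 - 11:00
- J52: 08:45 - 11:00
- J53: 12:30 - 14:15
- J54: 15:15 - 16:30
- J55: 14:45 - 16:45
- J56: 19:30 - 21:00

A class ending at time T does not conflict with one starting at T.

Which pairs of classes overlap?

Sorted by start: J49, J50, J52, J51, J48, J53, J55, J54, J56.
J50 starts before J49 ends → J49 and J50 overlap.
J52 starts exactly when J49 ends (back-to-back, no overlap), so J49 has no further overlaps.
J52 starts before J50 ends → J50 and J52 overlap.
J51 starts exactly when J50 ends (back-to-back, no overlap), so J50 has no further overlaps.
J51 starts before J52 ends → J52 and J51 overlap.
J48 starts before J52 ends → J52 and J48 overlap.
J53 starts after J52 ends, so J52 has no further overlaps.
J48 starts before J51 ends → J51 and J48 overlap.
J53 starts after J51 ends, so J51 has no further overlaps.
J53 starts after J48 ends, so J48 has no further overlaps.
J55 starts after J53 ends, so J53 has no further overlaps.
J54 starts before J55 ends → J55 and J54 overlap.
J56 starts after J55 ends.
J56 starts after J54 ends.

J48 & J51, J48 & J52, J49 & J50, J50 & J52, J51 & J52, J54 & J55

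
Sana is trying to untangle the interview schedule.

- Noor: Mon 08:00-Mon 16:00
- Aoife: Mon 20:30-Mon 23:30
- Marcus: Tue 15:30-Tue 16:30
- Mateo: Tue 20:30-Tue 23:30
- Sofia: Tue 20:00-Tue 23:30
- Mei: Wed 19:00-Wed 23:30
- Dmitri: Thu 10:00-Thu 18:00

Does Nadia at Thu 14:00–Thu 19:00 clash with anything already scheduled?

Yes — it overlaps Dmitri

Noor: ends Mon 16:00 at or before Nadia starts Thu 14:00 → clear.
Aoife: ends Mon 23:30 at or before Nadia starts Thu 14:00 → clear.
Marcus: ends Tue 16:30 at or before Nadia starts Thu 14:00 → clear.
Sofia: ends Tue 23:30 at or before Nadia starts Thu 14:00 → clear.
Mateo: ends Tue 23:30 at or before Nadia starts Thu 14:00 → clear.
Mei: ends Wed 23:30 at or before Nadia starts Thu 14:00 → clear.
Dmitri: starts Thu 10:00 before Nadia ends Thu 19:00, and ends Thu 18:00 after Nadia starts Thu 14:00 → overlap.
Nadia overlaps Dmitri.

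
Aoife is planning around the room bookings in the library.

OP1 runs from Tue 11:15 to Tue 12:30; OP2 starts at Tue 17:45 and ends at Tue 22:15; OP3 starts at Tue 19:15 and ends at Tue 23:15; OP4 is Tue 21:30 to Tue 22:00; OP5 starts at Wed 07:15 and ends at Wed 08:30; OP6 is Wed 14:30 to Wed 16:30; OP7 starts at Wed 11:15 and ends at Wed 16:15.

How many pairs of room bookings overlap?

Sorted by start: OP1, OP2, OP3, OP4, OP5, OP7, OP6.
OP2 starts after OP1 ends, so OP1 has no further overlaps.
OP3 starts before OP2 ends → OP2 and OP3 overlap.
OP4 starts before OP2 ends → OP2 and OP4 overlap.
OP5 starts after OP2 ends, so OP2 has no further overlaps.
OP4 starts before OP3 ends → OP3 and OP4 overlap.
OP5 starts after OP3 ends, so OP3 has no further overlaps.
OP5 starts after OP4 ends, so OP4 has no further overlaps.
OP7 starts after OP5 ends, so OP5 has no further overlaps.
OP6 starts before OP7 ends → OP7 and OP6 overlap.
Overlapping pairs: OP2 & OP3, OP2 & OP4, OP3 & OP4, OP6 & OP7 — 4 in total.

4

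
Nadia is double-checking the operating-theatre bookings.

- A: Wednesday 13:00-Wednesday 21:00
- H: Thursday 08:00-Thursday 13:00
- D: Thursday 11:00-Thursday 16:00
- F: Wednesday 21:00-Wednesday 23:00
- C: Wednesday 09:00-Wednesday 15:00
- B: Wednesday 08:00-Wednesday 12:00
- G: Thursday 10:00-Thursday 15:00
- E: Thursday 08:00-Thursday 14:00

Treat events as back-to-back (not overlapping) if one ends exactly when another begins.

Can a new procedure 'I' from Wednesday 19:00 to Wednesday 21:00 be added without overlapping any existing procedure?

No — it overlaps A

B: ends Wednesday 12:00 at or before I starts Wednesday 19:00 → clear.
C: ends Wednesday 15:00 at or before I starts Wednesday 19:00 → clear.
A: starts Wednesday 13:00 before I ends Wednesday 21:00, and ends Wednesday 21:00 after I starts Wednesday 19:00 → overlap.
F: starts Wednesday 21:00 at or after I ends Wednesday 21:00 → clear.
E: starts Thursday 08:00 at or after I ends Wednesday 21:00 → clear.
H: starts Thursday 08:00 at or after I ends Wednesday 21:00 → clear.
G: starts Thursday 10:00 at or after I ends Wednesday 21:00 → clear.
D: starts Thursday 11:00 at or after I ends Wednesday 21:00 → clear.
I overlaps A.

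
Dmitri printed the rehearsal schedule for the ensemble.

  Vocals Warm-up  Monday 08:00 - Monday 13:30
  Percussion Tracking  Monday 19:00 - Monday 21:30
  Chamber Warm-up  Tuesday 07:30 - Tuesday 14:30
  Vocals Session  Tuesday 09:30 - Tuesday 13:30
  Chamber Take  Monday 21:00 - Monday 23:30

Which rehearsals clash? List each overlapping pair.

Two intervals overlap when each starts before the other ends.
Sorted by start: Vocals Warm-up, Percussion Tracking, Chamber Take, Chamber Warm-up, Vocals Session.
Percussion Tracking starts after Vocals Warm-up ends, so Vocals Warm-up has no further overlaps.
Chamber Take starts before Percussion Tracking ends → Percussion Tracking and Chamber Take overlap.
Chamber Warm-up starts after Percussion Tracking ends, so Percussion Tracking has no further overlaps.
Chamber Warm-up starts after Chamber Take ends, so Chamber Take has no further overlaps.
Vocals Session starts before Chamber Warm-up ends → Chamber Warm-up and Vocals Session overlap.

Chamber Take & Percussion Tracking, Chamber Warm-up & Vocals Session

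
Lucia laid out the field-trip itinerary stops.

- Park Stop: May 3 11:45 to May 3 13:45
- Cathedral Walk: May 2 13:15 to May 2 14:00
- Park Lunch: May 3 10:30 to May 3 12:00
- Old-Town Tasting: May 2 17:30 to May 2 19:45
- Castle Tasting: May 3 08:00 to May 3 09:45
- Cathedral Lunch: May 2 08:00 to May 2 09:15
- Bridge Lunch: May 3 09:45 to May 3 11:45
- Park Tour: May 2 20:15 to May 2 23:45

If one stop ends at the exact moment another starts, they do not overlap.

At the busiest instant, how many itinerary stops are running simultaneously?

2

Sweep the timeline, counting +1 at each start and −1 at each end (ends before starts at a tie):
May 2 08:00 start Cathedral Lunch → 1
May 2 09:15 end Cathedral Lunch → 0
May 2 13:15 start Cathedral Walk → 1
May 2 14:00 end Cathedral Walk → 0
May 2 17:30 start Old-Town Tasting → 1
May 2 19:45 end Old-Town Tasting → 0
May 2 20:15 start Park Tour → 1
May 2 23:45 end Park Tour → 0
May 3 08:00 start Castle Tasting → 1
May 3 09:45 end Castle Tasting → 0
May 3 09:45 start Bridge Lunch → 1
May 3 10:30 start Park Lunch → 2
May 3 11:45 end Bridge Lunch → 1
May 3 11:45 start Park Stop → 2
May 3 12:00 end Park Lunch → 1
May 3 13:45 end Park Stop → 0
Peak is 2, at May 3 10:30 (Bridge Lunch, Park Lunch).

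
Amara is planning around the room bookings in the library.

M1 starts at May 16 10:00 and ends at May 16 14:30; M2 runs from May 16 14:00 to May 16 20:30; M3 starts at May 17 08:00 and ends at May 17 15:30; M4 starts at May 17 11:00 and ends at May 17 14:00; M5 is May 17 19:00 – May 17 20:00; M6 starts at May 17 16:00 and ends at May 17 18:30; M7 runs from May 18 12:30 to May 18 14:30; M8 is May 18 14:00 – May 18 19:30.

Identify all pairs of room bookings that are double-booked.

Two intervals overlap when each starts before the other ends.
Sorted by start: M1, M2, M3, M4, M6, M5, M7, M8.
M2 starts before M1 ends → M1 and M2 overlap.
M3 starts after M1 ends — done with M1.
M3 starts after M2 ends — done with M2.
M4 starts before M3 ends → M3 and M4 overlap.
M6 starts after M3 ends — done with M3.
M6 starts after M4 ends — done with M4.
M5 starts after M6 ends — done with M6.
M7 starts after M5 ends — done with M5.
M8 starts before M7 ends → M7 and M8 overlap.

M1 & M2, M3 & M4, M7 & M8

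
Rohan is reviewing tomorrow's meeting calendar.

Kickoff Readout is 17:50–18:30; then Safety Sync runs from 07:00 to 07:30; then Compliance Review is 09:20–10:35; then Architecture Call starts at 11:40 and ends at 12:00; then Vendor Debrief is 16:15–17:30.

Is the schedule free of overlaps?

Two intervals overlap when each starts before the other ends.
Sorted by start: Safety Sync, Compliance Review, Architecture Call, Vendor Debrief, Kickoff Readout.
Compliance Review starts after Safety Sync ends, so nothing later overlaps Safety Sync either.
Architecture Call starts after Compliance Review ends, so nothing later overlaps Compliance Review either.
Vendor Debrief starts after Architecture Call ends, so nothing later overlaps Architecture Call either.
Kickoff Readout starts after Vendor Debrief ends.
Every pair is clear; the schedule has no overlaps.

Yes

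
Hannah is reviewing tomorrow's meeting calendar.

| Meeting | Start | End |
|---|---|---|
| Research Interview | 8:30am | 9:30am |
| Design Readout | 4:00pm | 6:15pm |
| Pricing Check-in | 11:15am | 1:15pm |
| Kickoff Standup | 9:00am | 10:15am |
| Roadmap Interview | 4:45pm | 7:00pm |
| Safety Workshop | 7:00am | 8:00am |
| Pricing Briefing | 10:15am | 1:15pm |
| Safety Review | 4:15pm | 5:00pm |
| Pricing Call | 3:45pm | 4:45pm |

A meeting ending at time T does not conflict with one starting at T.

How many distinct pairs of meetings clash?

Sorted by start: Safety Workshop, Research Interview, Kickoff Standup, Pricing Briefing, Pricing Check-in, Pricing Call, Design Readout, Safety Review, Roadmap Interview.
Research Interview starts after Safety Workshop ends; Safety Workshop is clear from here.
Kickoff Standup starts before Research Interview ends → Research Interview and Kickoff Standup overlap.
Pricing Briefing starts after Research Interview ends; Research Interview is clear from here.
Pricing Briefing starts exactly when Kickoff Standup ends (back-to-back, no overlap); Kickoff Standup is clear from here.
Pricing Check-in starts before Pricing Briefing ends → Pricing Briefing and Pricing Check-in overlap.
Pricing Call starts after Pricing Briefing ends; Pricing Briefing is clear from here.
Pricing Call starts after Pricing Check-in ends; Pricing Check-in is clear from here.
Design Readout starts before Pricing Call ends → Pricing Call and Design Readout overlap.
Safety Review starts before Pricing Call ends → Pricing Call and Safety Review overlap.
Roadmap Interview starts exactly when Pricing Call ends (back-to-back, no overlap).
Safety Review starts before Design Readout ends → Design Readout and Safety Review overlap.
Roadmap Interview starts before Design Readout ends → Design Readout and Roadmap Interview overlap.
Roadmap Interview starts before Safety Review ends → Safety Review and Roadmap Interview overlap.
Overlapping pairs: Design Readout & Pricing Call, Design Readout & Roadmap Interview, Design Readout & Safety Review, Kickoff Standup & Research Interview, Pricing Briefing & Pricing Check-in, Pricing Call & Safety Review, Roadmap Interview & Safety Review — 7 in total.

7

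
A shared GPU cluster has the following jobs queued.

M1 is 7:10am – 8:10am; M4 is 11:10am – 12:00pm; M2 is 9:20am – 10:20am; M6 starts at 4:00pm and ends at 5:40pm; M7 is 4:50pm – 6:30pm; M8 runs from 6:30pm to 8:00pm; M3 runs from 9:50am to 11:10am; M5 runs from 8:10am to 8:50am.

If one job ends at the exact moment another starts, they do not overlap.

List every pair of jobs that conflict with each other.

M2 & M3, M6 & M7

Sorted by start: M1, M5, M2, M3, M4, M6, M7, M8.
M5 starts exactly when M1 ends (back-to-back, no overlap), so nothing later overlaps M1 either.
M2 starts after M5 ends, so nothing later overlaps M5 either.
M3 starts before M2 ends → M2 and M3 overlap.
M4 starts after M2 ends, so nothing later overlaps M2 either.
M4 starts exactly when M3 ends (back-to-back, no overlap), so nothing later overlaps M3 either.
M6 starts after M4 ends, so nothing later overlaps M4 either.
M7 starts before M6 ends → M6 and M7 overlap.
M8 starts after M6 ends.
M8 starts exactly when M7 ends (back-to-back, no overlap).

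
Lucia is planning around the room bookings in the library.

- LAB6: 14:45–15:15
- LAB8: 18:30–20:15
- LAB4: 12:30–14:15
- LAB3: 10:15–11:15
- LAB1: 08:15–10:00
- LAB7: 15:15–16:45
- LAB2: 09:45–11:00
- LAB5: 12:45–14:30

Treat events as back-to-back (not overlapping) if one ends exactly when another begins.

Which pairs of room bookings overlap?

Sorted by start: LAB1, LAB2, LAB3, LAB4, LAB5, LAB6, LAB7, LAB8.
LAB2 starts before LAB1 ends → LAB1 and LAB2 overlap.
LAB3 starts after LAB1 ends; LAB1 is clear from here.
LAB3 starts before LAB2 ends → LAB2 and LAB3 overlap.
LAB4 starts after LAB2 ends; LAB2 is clear from here.
LAB4 starts after LAB3 ends; LAB3 is clear from here.
LAB5 starts before LAB4 ends → LAB4 and LAB5 overlap.
LAB6 starts after LAB4 ends; LAB4 is clear from here.
LAB6 starts after LAB5 ends; LAB5 is clear from here.
LAB7 starts exactly when LAB6 ends (back-to-back, no overlap); LAB6 is clear from here.
LAB8 starts after LAB7 ends.

LAB1 & LAB2, LAB2 & LAB3, LAB4 & LAB5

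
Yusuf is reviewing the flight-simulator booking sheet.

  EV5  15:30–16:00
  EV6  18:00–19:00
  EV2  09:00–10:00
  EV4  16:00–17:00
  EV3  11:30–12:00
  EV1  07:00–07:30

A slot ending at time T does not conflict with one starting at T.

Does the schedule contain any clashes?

Sorted by start: EV1, EV2, EV3, EV5, EV4, EV6.
EV2 starts after EV1 ends; EV1 is clear from here.
EV3 starts after EV2 ends; EV2 is clear from here.
EV5 starts after EV3 ends; EV3 is clear from here.
EV4 starts exactly when EV5 ends (back-to-back, no overlap); EV5 is clear from here.
EV6 starts after EV4 ends.
Every pair is clear; the schedule has no overlaps.

No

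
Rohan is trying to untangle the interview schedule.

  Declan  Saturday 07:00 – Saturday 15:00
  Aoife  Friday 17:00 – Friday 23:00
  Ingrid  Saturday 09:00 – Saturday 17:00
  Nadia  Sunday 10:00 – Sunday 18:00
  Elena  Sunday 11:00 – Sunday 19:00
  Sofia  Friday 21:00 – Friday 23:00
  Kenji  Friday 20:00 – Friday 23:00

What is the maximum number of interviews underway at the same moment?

3

Sweep the timeline, counting +1 at each start and −1 at each end (ends before starts at a tie):
Friday 17:00 start Aoife → 1
Friday 20:00 start Kenji → 2
Friday 21:00 start Sofia → 3
Friday 23:00 end Aoife → 2
Friday 23:00 end Kenji → 1
Friday 23:00 end Sofia → 0
Saturday 07:00 start Declan → 1
Saturday 09:00 start Ingrid → 2
Saturday 15:00 end Declan → 1
Saturday 17:00 end Ingrid → 0
Sunday 10:00 start Nadia → 1
Sunday 11:00 start Elena → 2
Sunday 18:00 end Nadia → 1
Sunday 19:00 end Elena → 0
Peak is 3, at Friday 21:00 (Aoife, Kenji, Sofia).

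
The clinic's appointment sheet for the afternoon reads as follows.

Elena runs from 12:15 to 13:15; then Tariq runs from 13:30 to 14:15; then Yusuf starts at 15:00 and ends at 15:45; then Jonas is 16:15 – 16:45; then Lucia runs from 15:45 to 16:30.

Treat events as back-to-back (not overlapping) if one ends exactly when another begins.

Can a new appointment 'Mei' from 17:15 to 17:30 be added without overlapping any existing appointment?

Yes — the slot is free

Elena: ends 13:15 at or before Mei starts 17:15 → clear.
Tariq: ends 14:15 at or before Mei starts 17:15 → clear.
Yusuf: ends 15:45 at or before Mei starts 17:15 → clear.
Lucia: ends 16:30 at or before Mei starts 17:15 → clear.
Jonas: ends 16:45 at or before Mei starts 17:15 → clear.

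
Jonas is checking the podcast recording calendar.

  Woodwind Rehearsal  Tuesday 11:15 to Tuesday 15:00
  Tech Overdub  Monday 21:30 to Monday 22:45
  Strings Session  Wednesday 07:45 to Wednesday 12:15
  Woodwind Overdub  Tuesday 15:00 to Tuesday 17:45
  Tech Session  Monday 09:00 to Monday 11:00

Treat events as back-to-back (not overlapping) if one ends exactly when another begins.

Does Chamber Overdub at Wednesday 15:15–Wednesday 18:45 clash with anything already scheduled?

Tech Session: ends Monday 11:00 at or before Chamber Overdub starts Wednesday 15:15 → clear.
Tech Overdub: ends Monday 22:45 at or before Chamber Overdub starts Wednesday 15:15 → clear.
Woodwind Rehearsal: ends Tuesday 15:00 at or before Chamber Overdub starts Wednesday 15:15 → clear.
Woodwind Overdub: ends Tuesday 17:45 at or before Chamber Overdub starts Wednesday 15:15 → clear.
Strings Session: ends Wednesday 12:15 at or before Chamber Overdub starts Wednesday 15:15 → clear.

No — it doesn't clash with anything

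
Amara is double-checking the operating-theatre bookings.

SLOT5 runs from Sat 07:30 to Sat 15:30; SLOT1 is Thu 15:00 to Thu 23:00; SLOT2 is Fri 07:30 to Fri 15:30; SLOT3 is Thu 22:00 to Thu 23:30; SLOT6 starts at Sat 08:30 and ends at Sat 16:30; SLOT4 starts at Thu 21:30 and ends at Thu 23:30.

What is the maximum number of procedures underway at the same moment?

3

Sort all start/end points and keep a running count:
Thu 15:00 start SLOT1 → 1
Thu 21:30 start SLOT4 → 2
Thu 22:00 start SLOT3 → 3
Thu 23:00 end SLOT1 → 2
Thu 23:30 end SLOT3 → 1
Thu 23:30 end SLOT4 → 0
Fri 07:30 start SLOT2 → 1
Fri 15:30 end SLOT2 → 0
Sat 07:30 start SLOT5 → 1
Sat 08:30 start SLOT6 → 2
Sat 15:30 end SLOT5 → 1
Sat 16:30 end SLOT6 → 0
Peak is 3, at Thu 22:00 (SLOT1, SLOT3, SLOT4).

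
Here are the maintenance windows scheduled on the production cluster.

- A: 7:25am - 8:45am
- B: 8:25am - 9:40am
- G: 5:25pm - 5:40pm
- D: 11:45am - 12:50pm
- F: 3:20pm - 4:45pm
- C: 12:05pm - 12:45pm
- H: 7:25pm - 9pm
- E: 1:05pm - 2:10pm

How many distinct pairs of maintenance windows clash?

2

Check each pair: they overlap iff neither finishes before the other starts.
Sorted by start: A, B, D, C, E, F, G, H.
B starts before A ends → A and B overlap.
D starts after A ends; A is clear from here.
D starts after B ends; B is clear from here.
C starts before D ends → D and C overlap.
E starts after D ends; D is clear from here.
E starts after C ends; C is clear from here.
F starts after E ends; E is clear from here.
G starts after F ends; F is clear from here.
H starts after G ends.
Overlapping pairs: A & B, C & D — 2 in total.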